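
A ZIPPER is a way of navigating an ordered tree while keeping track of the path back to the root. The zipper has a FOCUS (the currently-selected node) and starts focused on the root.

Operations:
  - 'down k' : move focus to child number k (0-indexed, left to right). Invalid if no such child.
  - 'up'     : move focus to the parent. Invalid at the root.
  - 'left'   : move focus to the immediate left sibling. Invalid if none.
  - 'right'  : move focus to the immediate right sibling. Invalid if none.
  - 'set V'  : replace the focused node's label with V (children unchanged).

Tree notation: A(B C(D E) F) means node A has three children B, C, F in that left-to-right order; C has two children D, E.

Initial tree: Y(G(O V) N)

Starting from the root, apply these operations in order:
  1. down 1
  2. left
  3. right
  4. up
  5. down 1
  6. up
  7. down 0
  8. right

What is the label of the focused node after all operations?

Answer: N

Derivation:
Step 1 (down 1): focus=N path=1 depth=1 children=[] left=['G'] right=[] parent=Y
Step 2 (left): focus=G path=0 depth=1 children=['O', 'V'] left=[] right=['N'] parent=Y
Step 3 (right): focus=N path=1 depth=1 children=[] left=['G'] right=[] parent=Y
Step 4 (up): focus=Y path=root depth=0 children=['G', 'N'] (at root)
Step 5 (down 1): focus=N path=1 depth=1 children=[] left=['G'] right=[] parent=Y
Step 6 (up): focus=Y path=root depth=0 children=['G', 'N'] (at root)
Step 7 (down 0): focus=G path=0 depth=1 children=['O', 'V'] left=[] right=['N'] parent=Y
Step 8 (right): focus=N path=1 depth=1 children=[] left=['G'] right=[] parent=Y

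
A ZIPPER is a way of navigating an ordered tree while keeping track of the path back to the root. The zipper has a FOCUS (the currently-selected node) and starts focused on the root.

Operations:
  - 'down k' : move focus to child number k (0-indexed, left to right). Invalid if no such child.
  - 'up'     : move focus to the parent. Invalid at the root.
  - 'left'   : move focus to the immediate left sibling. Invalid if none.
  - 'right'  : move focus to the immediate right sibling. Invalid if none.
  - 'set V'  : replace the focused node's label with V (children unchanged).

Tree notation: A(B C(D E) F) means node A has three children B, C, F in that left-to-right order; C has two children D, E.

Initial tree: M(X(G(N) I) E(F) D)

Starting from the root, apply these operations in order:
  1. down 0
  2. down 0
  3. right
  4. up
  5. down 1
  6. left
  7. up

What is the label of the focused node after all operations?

Step 1 (down 0): focus=X path=0 depth=1 children=['G', 'I'] left=[] right=['E', 'D'] parent=M
Step 2 (down 0): focus=G path=0/0 depth=2 children=['N'] left=[] right=['I'] parent=X
Step 3 (right): focus=I path=0/1 depth=2 children=[] left=['G'] right=[] parent=X
Step 4 (up): focus=X path=0 depth=1 children=['G', 'I'] left=[] right=['E', 'D'] parent=M
Step 5 (down 1): focus=I path=0/1 depth=2 children=[] left=['G'] right=[] parent=X
Step 6 (left): focus=G path=0/0 depth=2 children=['N'] left=[] right=['I'] parent=X
Step 7 (up): focus=X path=0 depth=1 children=['G', 'I'] left=[] right=['E', 'D'] parent=M

Answer: X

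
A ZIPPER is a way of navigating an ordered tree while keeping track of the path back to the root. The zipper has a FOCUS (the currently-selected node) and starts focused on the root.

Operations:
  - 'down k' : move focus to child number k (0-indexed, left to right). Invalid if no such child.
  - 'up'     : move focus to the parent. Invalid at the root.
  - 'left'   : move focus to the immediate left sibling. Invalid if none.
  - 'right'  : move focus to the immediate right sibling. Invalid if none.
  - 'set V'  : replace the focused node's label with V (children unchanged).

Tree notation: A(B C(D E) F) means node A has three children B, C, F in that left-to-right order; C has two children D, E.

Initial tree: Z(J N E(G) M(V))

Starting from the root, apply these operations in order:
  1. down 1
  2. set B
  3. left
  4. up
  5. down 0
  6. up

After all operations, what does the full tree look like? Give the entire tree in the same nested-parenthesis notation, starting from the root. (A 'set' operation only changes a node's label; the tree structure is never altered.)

Answer: Z(J B E(G) M(V))

Derivation:
Step 1 (down 1): focus=N path=1 depth=1 children=[] left=['J'] right=['E', 'M'] parent=Z
Step 2 (set B): focus=B path=1 depth=1 children=[] left=['J'] right=['E', 'M'] parent=Z
Step 3 (left): focus=J path=0 depth=1 children=[] left=[] right=['B', 'E', 'M'] parent=Z
Step 4 (up): focus=Z path=root depth=0 children=['J', 'B', 'E', 'M'] (at root)
Step 5 (down 0): focus=J path=0 depth=1 children=[] left=[] right=['B', 'E', 'M'] parent=Z
Step 6 (up): focus=Z path=root depth=0 children=['J', 'B', 'E', 'M'] (at root)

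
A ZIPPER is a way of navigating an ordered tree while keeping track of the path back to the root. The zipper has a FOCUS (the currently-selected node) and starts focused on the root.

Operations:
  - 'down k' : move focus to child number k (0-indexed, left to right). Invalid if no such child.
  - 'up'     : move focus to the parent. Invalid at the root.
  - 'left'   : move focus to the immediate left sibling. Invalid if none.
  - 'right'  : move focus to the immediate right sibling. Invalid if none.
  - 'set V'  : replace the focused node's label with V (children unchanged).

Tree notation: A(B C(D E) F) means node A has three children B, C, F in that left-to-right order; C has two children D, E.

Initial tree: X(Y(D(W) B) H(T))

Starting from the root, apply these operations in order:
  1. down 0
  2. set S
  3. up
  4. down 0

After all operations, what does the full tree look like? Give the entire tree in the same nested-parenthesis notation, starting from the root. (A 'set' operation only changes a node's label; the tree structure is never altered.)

Answer: X(S(D(W) B) H(T))

Derivation:
Step 1 (down 0): focus=Y path=0 depth=1 children=['D', 'B'] left=[] right=['H'] parent=X
Step 2 (set S): focus=S path=0 depth=1 children=['D', 'B'] left=[] right=['H'] parent=X
Step 3 (up): focus=X path=root depth=0 children=['S', 'H'] (at root)
Step 4 (down 0): focus=S path=0 depth=1 children=['D', 'B'] left=[] right=['H'] parent=X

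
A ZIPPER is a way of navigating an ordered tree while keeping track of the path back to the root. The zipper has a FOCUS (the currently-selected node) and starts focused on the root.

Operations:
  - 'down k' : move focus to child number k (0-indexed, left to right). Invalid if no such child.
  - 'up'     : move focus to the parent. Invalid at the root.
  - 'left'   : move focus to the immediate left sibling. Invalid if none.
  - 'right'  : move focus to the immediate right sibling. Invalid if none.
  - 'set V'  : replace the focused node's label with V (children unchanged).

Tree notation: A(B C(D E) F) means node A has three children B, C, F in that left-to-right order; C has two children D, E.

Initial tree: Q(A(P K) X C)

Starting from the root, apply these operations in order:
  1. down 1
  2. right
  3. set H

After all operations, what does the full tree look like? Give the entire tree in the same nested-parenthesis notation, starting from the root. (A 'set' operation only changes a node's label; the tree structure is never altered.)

Answer: Q(A(P K) X H)

Derivation:
Step 1 (down 1): focus=X path=1 depth=1 children=[] left=['A'] right=['C'] parent=Q
Step 2 (right): focus=C path=2 depth=1 children=[] left=['A', 'X'] right=[] parent=Q
Step 3 (set H): focus=H path=2 depth=1 children=[] left=['A', 'X'] right=[] parent=Q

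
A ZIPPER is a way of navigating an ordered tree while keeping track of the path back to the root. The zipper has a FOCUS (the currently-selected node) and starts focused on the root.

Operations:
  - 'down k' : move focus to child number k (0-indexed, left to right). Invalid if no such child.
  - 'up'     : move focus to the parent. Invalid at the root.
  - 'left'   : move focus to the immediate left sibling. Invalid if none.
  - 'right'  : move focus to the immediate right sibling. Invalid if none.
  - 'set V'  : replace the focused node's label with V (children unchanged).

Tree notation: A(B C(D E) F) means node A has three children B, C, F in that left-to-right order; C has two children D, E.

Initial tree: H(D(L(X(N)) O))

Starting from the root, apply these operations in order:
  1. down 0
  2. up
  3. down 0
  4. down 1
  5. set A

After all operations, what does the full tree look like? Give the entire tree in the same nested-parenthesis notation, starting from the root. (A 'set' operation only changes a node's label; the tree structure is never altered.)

Answer: H(D(L(X(N)) A))

Derivation:
Step 1 (down 0): focus=D path=0 depth=1 children=['L', 'O'] left=[] right=[] parent=H
Step 2 (up): focus=H path=root depth=0 children=['D'] (at root)
Step 3 (down 0): focus=D path=0 depth=1 children=['L', 'O'] left=[] right=[] parent=H
Step 4 (down 1): focus=O path=0/1 depth=2 children=[] left=['L'] right=[] parent=D
Step 5 (set A): focus=A path=0/1 depth=2 children=[] left=['L'] right=[] parent=D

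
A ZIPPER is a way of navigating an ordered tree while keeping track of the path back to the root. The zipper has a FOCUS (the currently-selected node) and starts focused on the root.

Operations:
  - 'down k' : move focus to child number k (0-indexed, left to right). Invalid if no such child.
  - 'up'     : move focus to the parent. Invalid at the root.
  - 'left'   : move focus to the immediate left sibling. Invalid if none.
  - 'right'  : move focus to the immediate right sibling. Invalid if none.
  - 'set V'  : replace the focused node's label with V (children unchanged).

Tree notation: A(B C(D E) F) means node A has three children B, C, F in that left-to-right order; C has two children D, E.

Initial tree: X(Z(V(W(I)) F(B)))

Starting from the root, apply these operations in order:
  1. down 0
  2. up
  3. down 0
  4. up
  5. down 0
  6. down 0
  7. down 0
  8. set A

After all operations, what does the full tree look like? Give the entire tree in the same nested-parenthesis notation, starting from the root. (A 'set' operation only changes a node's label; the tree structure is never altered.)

Answer: X(Z(V(A(I)) F(B)))

Derivation:
Step 1 (down 0): focus=Z path=0 depth=1 children=['V', 'F'] left=[] right=[] parent=X
Step 2 (up): focus=X path=root depth=0 children=['Z'] (at root)
Step 3 (down 0): focus=Z path=0 depth=1 children=['V', 'F'] left=[] right=[] parent=X
Step 4 (up): focus=X path=root depth=0 children=['Z'] (at root)
Step 5 (down 0): focus=Z path=0 depth=1 children=['V', 'F'] left=[] right=[] parent=X
Step 6 (down 0): focus=V path=0/0 depth=2 children=['W'] left=[] right=['F'] parent=Z
Step 7 (down 0): focus=W path=0/0/0 depth=3 children=['I'] left=[] right=[] parent=V
Step 8 (set A): focus=A path=0/0/0 depth=3 children=['I'] left=[] right=[] parent=V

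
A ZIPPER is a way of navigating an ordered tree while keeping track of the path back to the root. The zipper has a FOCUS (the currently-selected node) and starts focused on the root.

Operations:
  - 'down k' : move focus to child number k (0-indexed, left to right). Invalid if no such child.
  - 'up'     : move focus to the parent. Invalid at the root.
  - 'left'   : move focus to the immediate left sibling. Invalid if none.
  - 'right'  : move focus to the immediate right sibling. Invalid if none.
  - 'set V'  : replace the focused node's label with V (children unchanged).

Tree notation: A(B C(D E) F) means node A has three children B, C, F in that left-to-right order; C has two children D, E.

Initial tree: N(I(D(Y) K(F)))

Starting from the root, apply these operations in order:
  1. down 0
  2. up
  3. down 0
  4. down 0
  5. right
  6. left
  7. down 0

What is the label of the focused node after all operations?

Answer: Y

Derivation:
Step 1 (down 0): focus=I path=0 depth=1 children=['D', 'K'] left=[] right=[] parent=N
Step 2 (up): focus=N path=root depth=0 children=['I'] (at root)
Step 3 (down 0): focus=I path=0 depth=1 children=['D', 'K'] left=[] right=[] parent=N
Step 4 (down 0): focus=D path=0/0 depth=2 children=['Y'] left=[] right=['K'] parent=I
Step 5 (right): focus=K path=0/1 depth=2 children=['F'] left=['D'] right=[] parent=I
Step 6 (left): focus=D path=0/0 depth=2 children=['Y'] left=[] right=['K'] parent=I
Step 7 (down 0): focus=Y path=0/0/0 depth=3 children=[] left=[] right=[] parent=D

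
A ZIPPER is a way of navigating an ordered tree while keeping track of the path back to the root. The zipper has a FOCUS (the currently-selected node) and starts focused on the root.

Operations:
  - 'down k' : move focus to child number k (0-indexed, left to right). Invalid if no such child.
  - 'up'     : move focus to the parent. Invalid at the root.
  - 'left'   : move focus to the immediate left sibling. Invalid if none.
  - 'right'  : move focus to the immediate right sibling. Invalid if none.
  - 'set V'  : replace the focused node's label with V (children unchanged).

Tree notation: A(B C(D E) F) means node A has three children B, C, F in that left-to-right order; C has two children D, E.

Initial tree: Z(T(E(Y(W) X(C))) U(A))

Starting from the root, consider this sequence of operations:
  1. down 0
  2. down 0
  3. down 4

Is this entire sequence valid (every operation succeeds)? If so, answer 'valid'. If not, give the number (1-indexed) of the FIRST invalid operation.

Answer: 3

Derivation:
Step 1 (down 0): focus=T path=0 depth=1 children=['E'] left=[] right=['U'] parent=Z
Step 2 (down 0): focus=E path=0/0 depth=2 children=['Y', 'X'] left=[] right=[] parent=T
Step 3 (down 4): INVALID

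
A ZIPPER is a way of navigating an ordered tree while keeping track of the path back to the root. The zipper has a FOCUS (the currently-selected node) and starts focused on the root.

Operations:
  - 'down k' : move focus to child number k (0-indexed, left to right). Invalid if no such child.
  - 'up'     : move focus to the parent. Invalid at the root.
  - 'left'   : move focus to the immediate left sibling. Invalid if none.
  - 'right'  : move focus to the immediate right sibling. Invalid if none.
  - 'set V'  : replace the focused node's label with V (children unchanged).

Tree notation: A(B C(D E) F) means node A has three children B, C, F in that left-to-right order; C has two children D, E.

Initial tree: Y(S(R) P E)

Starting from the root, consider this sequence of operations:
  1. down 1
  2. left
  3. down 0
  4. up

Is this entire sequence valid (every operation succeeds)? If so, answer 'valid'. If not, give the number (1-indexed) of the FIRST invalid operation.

Answer: valid

Derivation:
Step 1 (down 1): focus=P path=1 depth=1 children=[] left=['S'] right=['E'] parent=Y
Step 2 (left): focus=S path=0 depth=1 children=['R'] left=[] right=['P', 'E'] parent=Y
Step 3 (down 0): focus=R path=0/0 depth=2 children=[] left=[] right=[] parent=S
Step 4 (up): focus=S path=0 depth=1 children=['R'] left=[] right=['P', 'E'] parent=Y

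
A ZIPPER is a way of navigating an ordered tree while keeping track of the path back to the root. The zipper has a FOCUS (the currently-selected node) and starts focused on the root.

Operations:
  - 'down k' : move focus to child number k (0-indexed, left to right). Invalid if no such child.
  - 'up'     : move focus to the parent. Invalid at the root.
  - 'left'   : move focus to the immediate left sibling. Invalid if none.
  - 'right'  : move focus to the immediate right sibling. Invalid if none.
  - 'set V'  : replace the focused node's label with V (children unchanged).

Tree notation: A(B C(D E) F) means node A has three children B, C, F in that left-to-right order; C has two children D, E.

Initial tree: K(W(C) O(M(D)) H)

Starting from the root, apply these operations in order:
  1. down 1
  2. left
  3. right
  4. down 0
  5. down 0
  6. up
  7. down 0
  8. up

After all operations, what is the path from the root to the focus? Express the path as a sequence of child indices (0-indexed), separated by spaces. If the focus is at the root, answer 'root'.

Answer: 1 0

Derivation:
Step 1 (down 1): focus=O path=1 depth=1 children=['M'] left=['W'] right=['H'] parent=K
Step 2 (left): focus=W path=0 depth=1 children=['C'] left=[] right=['O', 'H'] parent=K
Step 3 (right): focus=O path=1 depth=1 children=['M'] left=['W'] right=['H'] parent=K
Step 4 (down 0): focus=M path=1/0 depth=2 children=['D'] left=[] right=[] parent=O
Step 5 (down 0): focus=D path=1/0/0 depth=3 children=[] left=[] right=[] parent=M
Step 6 (up): focus=M path=1/0 depth=2 children=['D'] left=[] right=[] parent=O
Step 7 (down 0): focus=D path=1/0/0 depth=3 children=[] left=[] right=[] parent=M
Step 8 (up): focus=M path=1/0 depth=2 children=['D'] left=[] right=[] parent=O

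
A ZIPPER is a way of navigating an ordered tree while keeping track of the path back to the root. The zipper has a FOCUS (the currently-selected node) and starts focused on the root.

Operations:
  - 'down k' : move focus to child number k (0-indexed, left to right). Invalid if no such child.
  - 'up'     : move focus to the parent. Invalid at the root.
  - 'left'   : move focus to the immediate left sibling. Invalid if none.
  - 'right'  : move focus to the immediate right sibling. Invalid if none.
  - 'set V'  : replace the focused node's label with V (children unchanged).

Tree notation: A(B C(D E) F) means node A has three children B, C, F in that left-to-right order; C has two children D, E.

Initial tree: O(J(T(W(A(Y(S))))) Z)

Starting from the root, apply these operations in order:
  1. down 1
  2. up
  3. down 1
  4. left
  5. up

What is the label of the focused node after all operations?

Answer: O

Derivation:
Step 1 (down 1): focus=Z path=1 depth=1 children=[] left=['J'] right=[] parent=O
Step 2 (up): focus=O path=root depth=0 children=['J', 'Z'] (at root)
Step 3 (down 1): focus=Z path=1 depth=1 children=[] left=['J'] right=[] parent=O
Step 4 (left): focus=J path=0 depth=1 children=['T'] left=[] right=['Z'] parent=O
Step 5 (up): focus=O path=root depth=0 children=['J', 'Z'] (at root)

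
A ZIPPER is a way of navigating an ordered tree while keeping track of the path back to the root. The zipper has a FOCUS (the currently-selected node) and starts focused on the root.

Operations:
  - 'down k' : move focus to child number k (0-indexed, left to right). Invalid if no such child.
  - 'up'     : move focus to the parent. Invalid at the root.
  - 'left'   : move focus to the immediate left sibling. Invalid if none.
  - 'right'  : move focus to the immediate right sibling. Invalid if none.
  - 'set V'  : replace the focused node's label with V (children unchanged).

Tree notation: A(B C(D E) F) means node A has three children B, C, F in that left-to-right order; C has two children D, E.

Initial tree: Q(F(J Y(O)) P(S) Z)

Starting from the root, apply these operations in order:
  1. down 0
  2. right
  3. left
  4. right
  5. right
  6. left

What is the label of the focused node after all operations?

Answer: P

Derivation:
Step 1 (down 0): focus=F path=0 depth=1 children=['J', 'Y'] left=[] right=['P', 'Z'] parent=Q
Step 2 (right): focus=P path=1 depth=1 children=['S'] left=['F'] right=['Z'] parent=Q
Step 3 (left): focus=F path=0 depth=1 children=['J', 'Y'] left=[] right=['P', 'Z'] parent=Q
Step 4 (right): focus=P path=1 depth=1 children=['S'] left=['F'] right=['Z'] parent=Q
Step 5 (right): focus=Z path=2 depth=1 children=[] left=['F', 'P'] right=[] parent=Q
Step 6 (left): focus=P path=1 depth=1 children=['S'] left=['F'] right=['Z'] parent=Q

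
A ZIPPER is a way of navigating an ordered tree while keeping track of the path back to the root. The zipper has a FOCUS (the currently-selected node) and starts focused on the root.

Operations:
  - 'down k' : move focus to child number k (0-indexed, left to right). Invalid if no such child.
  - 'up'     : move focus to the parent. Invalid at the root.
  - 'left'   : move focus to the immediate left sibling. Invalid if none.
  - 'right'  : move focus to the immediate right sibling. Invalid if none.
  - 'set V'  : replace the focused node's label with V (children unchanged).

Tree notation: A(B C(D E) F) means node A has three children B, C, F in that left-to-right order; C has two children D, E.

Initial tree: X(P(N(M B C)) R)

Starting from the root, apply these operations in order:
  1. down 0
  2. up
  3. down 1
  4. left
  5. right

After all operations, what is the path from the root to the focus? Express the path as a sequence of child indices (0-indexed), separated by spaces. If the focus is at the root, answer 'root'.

Step 1 (down 0): focus=P path=0 depth=1 children=['N'] left=[] right=['R'] parent=X
Step 2 (up): focus=X path=root depth=0 children=['P', 'R'] (at root)
Step 3 (down 1): focus=R path=1 depth=1 children=[] left=['P'] right=[] parent=X
Step 4 (left): focus=P path=0 depth=1 children=['N'] left=[] right=['R'] parent=X
Step 5 (right): focus=R path=1 depth=1 children=[] left=['P'] right=[] parent=X

Answer: 1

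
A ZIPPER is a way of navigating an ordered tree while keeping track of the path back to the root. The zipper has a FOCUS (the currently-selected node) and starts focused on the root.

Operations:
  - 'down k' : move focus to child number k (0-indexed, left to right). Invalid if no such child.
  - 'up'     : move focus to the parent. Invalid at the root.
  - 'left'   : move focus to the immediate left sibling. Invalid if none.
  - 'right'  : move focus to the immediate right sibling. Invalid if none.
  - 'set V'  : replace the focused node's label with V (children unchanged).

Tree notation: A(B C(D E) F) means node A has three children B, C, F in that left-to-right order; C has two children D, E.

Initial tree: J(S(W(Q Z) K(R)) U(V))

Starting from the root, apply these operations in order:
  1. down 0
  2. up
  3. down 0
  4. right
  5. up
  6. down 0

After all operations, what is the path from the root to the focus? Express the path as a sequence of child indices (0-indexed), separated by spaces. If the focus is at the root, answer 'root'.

Answer: 0

Derivation:
Step 1 (down 0): focus=S path=0 depth=1 children=['W', 'K'] left=[] right=['U'] parent=J
Step 2 (up): focus=J path=root depth=0 children=['S', 'U'] (at root)
Step 3 (down 0): focus=S path=0 depth=1 children=['W', 'K'] left=[] right=['U'] parent=J
Step 4 (right): focus=U path=1 depth=1 children=['V'] left=['S'] right=[] parent=J
Step 5 (up): focus=J path=root depth=0 children=['S', 'U'] (at root)
Step 6 (down 0): focus=S path=0 depth=1 children=['W', 'K'] left=[] right=['U'] parent=J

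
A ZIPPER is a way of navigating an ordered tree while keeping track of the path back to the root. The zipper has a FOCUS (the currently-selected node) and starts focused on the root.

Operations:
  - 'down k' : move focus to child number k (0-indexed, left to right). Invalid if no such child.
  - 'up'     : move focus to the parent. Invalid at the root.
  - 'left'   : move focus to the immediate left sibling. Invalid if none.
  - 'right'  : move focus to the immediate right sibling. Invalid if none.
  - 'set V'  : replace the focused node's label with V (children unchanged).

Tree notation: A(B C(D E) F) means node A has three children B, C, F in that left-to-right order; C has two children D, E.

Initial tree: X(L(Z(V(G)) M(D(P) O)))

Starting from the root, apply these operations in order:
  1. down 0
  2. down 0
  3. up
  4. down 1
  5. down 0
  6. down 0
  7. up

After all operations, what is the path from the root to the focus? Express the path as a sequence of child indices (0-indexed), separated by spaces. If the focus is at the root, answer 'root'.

Answer: 0 1 0

Derivation:
Step 1 (down 0): focus=L path=0 depth=1 children=['Z', 'M'] left=[] right=[] parent=X
Step 2 (down 0): focus=Z path=0/0 depth=2 children=['V'] left=[] right=['M'] parent=L
Step 3 (up): focus=L path=0 depth=1 children=['Z', 'M'] left=[] right=[] parent=X
Step 4 (down 1): focus=M path=0/1 depth=2 children=['D', 'O'] left=['Z'] right=[] parent=L
Step 5 (down 0): focus=D path=0/1/0 depth=3 children=['P'] left=[] right=['O'] parent=M
Step 6 (down 0): focus=P path=0/1/0/0 depth=4 children=[] left=[] right=[] parent=D
Step 7 (up): focus=D path=0/1/0 depth=3 children=['P'] left=[] right=['O'] parent=M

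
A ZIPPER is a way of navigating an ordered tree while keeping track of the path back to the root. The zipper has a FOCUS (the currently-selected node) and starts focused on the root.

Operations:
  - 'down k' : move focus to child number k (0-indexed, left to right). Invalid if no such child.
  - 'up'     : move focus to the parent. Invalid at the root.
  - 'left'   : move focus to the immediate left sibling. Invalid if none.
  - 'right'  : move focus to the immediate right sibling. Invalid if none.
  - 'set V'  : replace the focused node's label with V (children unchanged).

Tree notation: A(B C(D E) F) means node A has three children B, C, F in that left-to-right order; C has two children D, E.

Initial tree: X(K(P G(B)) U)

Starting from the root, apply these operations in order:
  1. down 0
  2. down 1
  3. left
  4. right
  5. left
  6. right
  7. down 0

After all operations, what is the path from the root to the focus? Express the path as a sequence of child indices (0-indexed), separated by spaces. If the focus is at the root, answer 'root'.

Step 1 (down 0): focus=K path=0 depth=1 children=['P', 'G'] left=[] right=['U'] parent=X
Step 2 (down 1): focus=G path=0/1 depth=2 children=['B'] left=['P'] right=[] parent=K
Step 3 (left): focus=P path=0/0 depth=2 children=[] left=[] right=['G'] parent=K
Step 4 (right): focus=G path=0/1 depth=2 children=['B'] left=['P'] right=[] parent=K
Step 5 (left): focus=P path=0/0 depth=2 children=[] left=[] right=['G'] parent=K
Step 6 (right): focus=G path=0/1 depth=2 children=['B'] left=['P'] right=[] parent=K
Step 7 (down 0): focus=B path=0/1/0 depth=3 children=[] left=[] right=[] parent=G

Answer: 0 1 0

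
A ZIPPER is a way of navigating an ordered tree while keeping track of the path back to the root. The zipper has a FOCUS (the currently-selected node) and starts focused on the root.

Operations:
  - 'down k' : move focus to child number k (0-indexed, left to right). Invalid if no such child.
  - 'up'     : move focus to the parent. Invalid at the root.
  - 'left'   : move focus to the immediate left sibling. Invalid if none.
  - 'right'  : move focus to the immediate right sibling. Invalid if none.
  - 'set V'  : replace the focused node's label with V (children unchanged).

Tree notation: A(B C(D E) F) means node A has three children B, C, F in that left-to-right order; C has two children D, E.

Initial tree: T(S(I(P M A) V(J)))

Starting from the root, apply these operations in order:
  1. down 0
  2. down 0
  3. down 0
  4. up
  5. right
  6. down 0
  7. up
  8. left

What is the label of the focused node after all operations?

Step 1 (down 0): focus=S path=0 depth=1 children=['I', 'V'] left=[] right=[] parent=T
Step 2 (down 0): focus=I path=0/0 depth=2 children=['P', 'M', 'A'] left=[] right=['V'] parent=S
Step 3 (down 0): focus=P path=0/0/0 depth=3 children=[] left=[] right=['M', 'A'] parent=I
Step 4 (up): focus=I path=0/0 depth=2 children=['P', 'M', 'A'] left=[] right=['V'] parent=S
Step 5 (right): focus=V path=0/1 depth=2 children=['J'] left=['I'] right=[] parent=S
Step 6 (down 0): focus=J path=0/1/0 depth=3 children=[] left=[] right=[] parent=V
Step 7 (up): focus=V path=0/1 depth=2 children=['J'] left=['I'] right=[] parent=S
Step 8 (left): focus=I path=0/0 depth=2 children=['P', 'M', 'A'] left=[] right=['V'] parent=S

Answer: I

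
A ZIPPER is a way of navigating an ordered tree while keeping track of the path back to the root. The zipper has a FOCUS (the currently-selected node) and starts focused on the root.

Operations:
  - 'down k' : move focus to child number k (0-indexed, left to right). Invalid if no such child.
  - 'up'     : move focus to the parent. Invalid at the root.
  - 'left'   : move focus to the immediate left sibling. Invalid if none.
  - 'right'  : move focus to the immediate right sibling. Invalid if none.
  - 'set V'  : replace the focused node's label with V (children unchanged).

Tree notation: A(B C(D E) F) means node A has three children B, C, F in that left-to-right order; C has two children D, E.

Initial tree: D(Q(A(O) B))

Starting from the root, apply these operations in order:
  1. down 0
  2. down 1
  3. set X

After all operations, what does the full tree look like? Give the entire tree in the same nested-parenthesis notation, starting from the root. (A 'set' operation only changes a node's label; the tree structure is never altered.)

Answer: D(Q(A(O) X))

Derivation:
Step 1 (down 0): focus=Q path=0 depth=1 children=['A', 'B'] left=[] right=[] parent=D
Step 2 (down 1): focus=B path=0/1 depth=2 children=[] left=['A'] right=[] parent=Q
Step 3 (set X): focus=X path=0/1 depth=2 children=[] left=['A'] right=[] parent=Q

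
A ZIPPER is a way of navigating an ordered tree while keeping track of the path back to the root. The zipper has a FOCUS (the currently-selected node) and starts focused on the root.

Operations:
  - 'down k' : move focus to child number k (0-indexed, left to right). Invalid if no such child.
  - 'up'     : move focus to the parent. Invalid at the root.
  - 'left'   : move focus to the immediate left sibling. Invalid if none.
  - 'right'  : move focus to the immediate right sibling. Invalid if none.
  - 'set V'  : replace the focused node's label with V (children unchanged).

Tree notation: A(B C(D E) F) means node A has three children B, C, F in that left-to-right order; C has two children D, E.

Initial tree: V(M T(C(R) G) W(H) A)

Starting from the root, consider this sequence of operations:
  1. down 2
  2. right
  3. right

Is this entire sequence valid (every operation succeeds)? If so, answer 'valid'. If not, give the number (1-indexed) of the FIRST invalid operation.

Step 1 (down 2): focus=W path=2 depth=1 children=['H'] left=['M', 'T'] right=['A'] parent=V
Step 2 (right): focus=A path=3 depth=1 children=[] left=['M', 'T', 'W'] right=[] parent=V
Step 3 (right): INVALID

Answer: 3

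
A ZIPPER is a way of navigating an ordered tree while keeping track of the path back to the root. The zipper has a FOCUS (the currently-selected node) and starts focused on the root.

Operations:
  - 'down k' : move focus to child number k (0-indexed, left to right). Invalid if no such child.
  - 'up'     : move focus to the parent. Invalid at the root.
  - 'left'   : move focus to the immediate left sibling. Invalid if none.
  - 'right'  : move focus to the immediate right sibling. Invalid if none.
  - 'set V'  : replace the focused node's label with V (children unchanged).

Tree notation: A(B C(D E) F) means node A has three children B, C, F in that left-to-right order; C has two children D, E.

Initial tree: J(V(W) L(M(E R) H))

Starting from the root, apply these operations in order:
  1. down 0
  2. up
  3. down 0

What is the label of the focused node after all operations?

Step 1 (down 0): focus=V path=0 depth=1 children=['W'] left=[] right=['L'] parent=J
Step 2 (up): focus=J path=root depth=0 children=['V', 'L'] (at root)
Step 3 (down 0): focus=V path=0 depth=1 children=['W'] left=[] right=['L'] parent=J

Answer: V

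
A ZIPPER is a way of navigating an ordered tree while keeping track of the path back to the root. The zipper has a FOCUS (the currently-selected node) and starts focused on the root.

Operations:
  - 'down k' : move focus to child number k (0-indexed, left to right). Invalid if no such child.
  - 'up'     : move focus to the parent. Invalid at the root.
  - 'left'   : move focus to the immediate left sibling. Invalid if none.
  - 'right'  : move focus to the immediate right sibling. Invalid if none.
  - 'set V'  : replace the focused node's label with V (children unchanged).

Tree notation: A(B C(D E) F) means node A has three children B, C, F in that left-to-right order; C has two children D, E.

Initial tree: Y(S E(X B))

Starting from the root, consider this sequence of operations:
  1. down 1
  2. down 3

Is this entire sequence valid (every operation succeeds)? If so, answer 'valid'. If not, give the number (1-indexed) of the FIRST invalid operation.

Step 1 (down 1): focus=E path=1 depth=1 children=['X', 'B'] left=['S'] right=[] parent=Y
Step 2 (down 3): INVALID

Answer: 2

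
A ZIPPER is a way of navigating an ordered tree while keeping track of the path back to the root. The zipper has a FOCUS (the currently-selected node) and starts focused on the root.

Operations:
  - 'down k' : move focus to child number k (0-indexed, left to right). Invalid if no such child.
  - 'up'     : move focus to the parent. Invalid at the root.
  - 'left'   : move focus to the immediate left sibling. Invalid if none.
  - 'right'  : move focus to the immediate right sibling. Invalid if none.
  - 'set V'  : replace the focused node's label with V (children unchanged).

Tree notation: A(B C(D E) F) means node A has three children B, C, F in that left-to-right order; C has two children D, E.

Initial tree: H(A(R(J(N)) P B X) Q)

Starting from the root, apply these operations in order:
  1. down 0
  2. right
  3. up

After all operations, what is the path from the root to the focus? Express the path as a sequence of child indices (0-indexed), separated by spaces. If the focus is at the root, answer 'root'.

Step 1 (down 0): focus=A path=0 depth=1 children=['R', 'P', 'B', 'X'] left=[] right=['Q'] parent=H
Step 2 (right): focus=Q path=1 depth=1 children=[] left=['A'] right=[] parent=H
Step 3 (up): focus=H path=root depth=0 children=['A', 'Q'] (at root)

Answer: root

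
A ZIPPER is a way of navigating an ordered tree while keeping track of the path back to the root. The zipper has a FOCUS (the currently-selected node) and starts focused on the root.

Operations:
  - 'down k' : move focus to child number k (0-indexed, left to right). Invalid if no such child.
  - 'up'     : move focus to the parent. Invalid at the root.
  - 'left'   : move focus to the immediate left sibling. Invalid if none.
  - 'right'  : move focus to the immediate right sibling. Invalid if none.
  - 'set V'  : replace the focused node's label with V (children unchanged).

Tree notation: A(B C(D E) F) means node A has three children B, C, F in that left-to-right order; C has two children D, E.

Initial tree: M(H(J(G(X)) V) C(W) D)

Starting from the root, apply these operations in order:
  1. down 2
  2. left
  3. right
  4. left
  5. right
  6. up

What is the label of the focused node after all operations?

Answer: M

Derivation:
Step 1 (down 2): focus=D path=2 depth=1 children=[] left=['H', 'C'] right=[] parent=M
Step 2 (left): focus=C path=1 depth=1 children=['W'] left=['H'] right=['D'] parent=M
Step 3 (right): focus=D path=2 depth=1 children=[] left=['H', 'C'] right=[] parent=M
Step 4 (left): focus=C path=1 depth=1 children=['W'] left=['H'] right=['D'] parent=M
Step 5 (right): focus=D path=2 depth=1 children=[] left=['H', 'C'] right=[] parent=M
Step 6 (up): focus=M path=root depth=0 children=['H', 'C', 'D'] (at root)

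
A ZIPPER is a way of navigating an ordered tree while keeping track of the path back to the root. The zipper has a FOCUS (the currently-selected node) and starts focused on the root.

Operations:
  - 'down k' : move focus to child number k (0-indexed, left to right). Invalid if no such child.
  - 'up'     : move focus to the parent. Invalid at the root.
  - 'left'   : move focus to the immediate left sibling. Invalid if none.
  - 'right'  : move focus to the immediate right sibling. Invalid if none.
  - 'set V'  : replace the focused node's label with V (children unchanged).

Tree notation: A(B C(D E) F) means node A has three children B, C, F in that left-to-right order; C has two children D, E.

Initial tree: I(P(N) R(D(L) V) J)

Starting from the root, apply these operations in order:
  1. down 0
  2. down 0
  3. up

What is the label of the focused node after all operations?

Answer: P

Derivation:
Step 1 (down 0): focus=P path=0 depth=1 children=['N'] left=[] right=['R', 'J'] parent=I
Step 2 (down 0): focus=N path=0/0 depth=2 children=[] left=[] right=[] parent=P
Step 3 (up): focus=P path=0 depth=1 children=['N'] left=[] right=['R', 'J'] parent=I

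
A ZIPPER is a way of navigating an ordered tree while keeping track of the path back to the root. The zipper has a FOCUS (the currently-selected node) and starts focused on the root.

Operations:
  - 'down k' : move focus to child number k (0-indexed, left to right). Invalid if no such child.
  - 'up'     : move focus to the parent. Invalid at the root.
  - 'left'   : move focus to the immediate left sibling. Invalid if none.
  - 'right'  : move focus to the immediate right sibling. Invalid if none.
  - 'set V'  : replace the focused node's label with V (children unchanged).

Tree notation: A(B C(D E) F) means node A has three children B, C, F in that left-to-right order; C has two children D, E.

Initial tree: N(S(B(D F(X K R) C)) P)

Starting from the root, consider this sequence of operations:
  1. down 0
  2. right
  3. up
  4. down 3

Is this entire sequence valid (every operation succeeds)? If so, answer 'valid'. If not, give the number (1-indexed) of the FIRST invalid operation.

Step 1 (down 0): focus=S path=0 depth=1 children=['B'] left=[] right=['P'] parent=N
Step 2 (right): focus=P path=1 depth=1 children=[] left=['S'] right=[] parent=N
Step 3 (up): focus=N path=root depth=0 children=['S', 'P'] (at root)
Step 4 (down 3): INVALID

Answer: 4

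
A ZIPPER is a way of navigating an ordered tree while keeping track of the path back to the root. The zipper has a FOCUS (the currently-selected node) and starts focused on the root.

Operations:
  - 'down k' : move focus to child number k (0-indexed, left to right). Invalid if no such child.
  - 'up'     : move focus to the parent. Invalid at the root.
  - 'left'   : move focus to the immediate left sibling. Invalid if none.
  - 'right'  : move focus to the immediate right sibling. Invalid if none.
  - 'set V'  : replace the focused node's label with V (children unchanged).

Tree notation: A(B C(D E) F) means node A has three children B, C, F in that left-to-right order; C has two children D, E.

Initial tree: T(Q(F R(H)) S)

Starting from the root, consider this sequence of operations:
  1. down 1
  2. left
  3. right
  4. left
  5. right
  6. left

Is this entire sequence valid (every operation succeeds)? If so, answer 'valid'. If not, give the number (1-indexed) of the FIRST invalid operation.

Answer: valid

Derivation:
Step 1 (down 1): focus=S path=1 depth=1 children=[] left=['Q'] right=[] parent=T
Step 2 (left): focus=Q path=0 depth=1 children=['F', 'R'] left=[] right=['S'] parent=T
Step 3 (right): focus=S path=1 depth=1 children=[] left=['Q'] right=[] parent=T
Step 4 (left): focus=Q path=0 depth=1 children=['F', 'R'] left=[] right=['S'] parent=T
Step 5 (right): focus=S path=1 depth=1 children=[] left=['Q'] right=[] parent=T
Step 6 (left): focus=Q path=0 depth=1 children=['F', 'R'] left=[] right=['S'] parent=T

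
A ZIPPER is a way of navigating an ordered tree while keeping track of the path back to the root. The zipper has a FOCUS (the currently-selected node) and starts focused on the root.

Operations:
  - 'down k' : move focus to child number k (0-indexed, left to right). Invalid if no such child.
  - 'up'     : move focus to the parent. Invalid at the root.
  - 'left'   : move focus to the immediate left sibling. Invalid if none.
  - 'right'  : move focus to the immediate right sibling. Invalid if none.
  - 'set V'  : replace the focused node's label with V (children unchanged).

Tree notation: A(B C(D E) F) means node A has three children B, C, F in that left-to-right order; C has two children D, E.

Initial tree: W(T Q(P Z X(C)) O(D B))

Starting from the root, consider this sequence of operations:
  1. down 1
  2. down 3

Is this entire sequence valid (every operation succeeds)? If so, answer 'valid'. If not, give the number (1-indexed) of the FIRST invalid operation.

Step 1 (down 1): focus=Q path=1 depth=1 children=['P', 'Z', 'X'] left=['T'] right=['O'] parent=W
Step 2 (down 3): INVALID

Answer: 2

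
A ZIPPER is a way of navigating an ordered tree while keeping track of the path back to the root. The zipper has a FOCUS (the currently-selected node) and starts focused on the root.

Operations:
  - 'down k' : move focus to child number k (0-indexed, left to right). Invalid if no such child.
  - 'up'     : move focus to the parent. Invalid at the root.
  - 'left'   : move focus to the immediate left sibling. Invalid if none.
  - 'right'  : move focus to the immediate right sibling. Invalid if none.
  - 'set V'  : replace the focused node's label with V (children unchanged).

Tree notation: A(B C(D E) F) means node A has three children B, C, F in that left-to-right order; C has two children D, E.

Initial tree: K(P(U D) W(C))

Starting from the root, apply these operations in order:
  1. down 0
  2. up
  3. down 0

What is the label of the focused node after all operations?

Step 1 (down 0): focus=P path=0 depth=1 children=['U', 'D'] left=[] right=['W'] parent=K
Step 2 (up): focus=K path=root depth=0 children=['P', 'W'] (at root)
Step 3 (down 0): focus=P path=0 depth=1 children=['U', 'D'] left=[] right=['W'] parent=K

Answer: P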